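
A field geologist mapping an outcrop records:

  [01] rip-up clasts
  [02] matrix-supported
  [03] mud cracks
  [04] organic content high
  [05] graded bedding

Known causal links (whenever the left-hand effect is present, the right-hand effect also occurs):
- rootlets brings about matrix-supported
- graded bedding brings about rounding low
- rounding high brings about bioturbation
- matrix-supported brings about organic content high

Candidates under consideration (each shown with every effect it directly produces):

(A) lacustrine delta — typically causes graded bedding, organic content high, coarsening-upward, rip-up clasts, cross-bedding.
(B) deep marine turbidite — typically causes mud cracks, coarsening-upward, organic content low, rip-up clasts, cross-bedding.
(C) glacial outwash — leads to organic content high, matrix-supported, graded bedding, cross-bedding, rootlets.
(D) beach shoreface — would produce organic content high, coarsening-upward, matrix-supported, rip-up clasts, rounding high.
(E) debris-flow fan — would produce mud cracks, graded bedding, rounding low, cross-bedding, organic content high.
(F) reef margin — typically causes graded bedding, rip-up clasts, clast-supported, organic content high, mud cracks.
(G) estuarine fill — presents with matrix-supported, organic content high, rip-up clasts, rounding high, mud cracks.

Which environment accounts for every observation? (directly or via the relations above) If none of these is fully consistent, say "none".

Checking each candidate against the observations:
(A) lacustrine delta — rip-up clasts yes; matrix-supported NO; mud cracks NO; organic content high yes; graded bedding yes
(B) deep marine turbidite — fails on matrix-supported, organic content high, graded bedding (predicts organic content low, not organic content high)
(C) glacial outwash — rip-up clasts NO; matrix-supported yes; mud cracks NO; organic content high yes; graded bedding yes
(D) beach shoreface — rip-up clasts yes; matrix-supported yes; mud cracks NO; organic content high yes; graded bedding NO
(E) debris-flow fan — does not account for rip-up clasts, matrix-supported
(F) reef margin — rip-up clasts yes; matrix-supported NO; mud cracks yes; organic content high yes; graded bedding yes
(G) estuarine fill — does not account for graded bedding
Every candidate fails on at least one observation.

none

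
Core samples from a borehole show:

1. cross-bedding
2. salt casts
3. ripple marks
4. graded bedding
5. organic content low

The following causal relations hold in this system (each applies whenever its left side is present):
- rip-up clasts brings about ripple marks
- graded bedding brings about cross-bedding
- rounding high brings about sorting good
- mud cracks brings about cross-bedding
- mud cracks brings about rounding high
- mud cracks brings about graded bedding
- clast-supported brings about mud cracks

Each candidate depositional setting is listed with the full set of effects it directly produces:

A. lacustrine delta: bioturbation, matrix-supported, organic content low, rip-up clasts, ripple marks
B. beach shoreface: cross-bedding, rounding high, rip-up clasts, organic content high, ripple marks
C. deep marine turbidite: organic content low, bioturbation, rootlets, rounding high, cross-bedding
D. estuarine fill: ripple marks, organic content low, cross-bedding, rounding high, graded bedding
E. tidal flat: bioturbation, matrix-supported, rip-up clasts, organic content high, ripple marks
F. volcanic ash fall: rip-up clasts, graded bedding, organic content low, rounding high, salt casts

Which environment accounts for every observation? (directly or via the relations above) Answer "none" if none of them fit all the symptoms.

For each candidate, compare predicted effects to what was observed:
(A) lacustrine delta — does not account for cross-bedding, salt casts, graded bedding
(B) beach shoreface — cross-bedding yes; salt casts NO; ripple marks yes; graded bedding NO; organic content low NO
(C) deep marine turbidite — cross-bedding yes; salt casts NO; ripple marks NO; graded bedding NO; organic content low yes
(D) estuarine fill — cross-bedding yes; salt casts NO; ripple marks yes; graded bedding yes; organic content low yes
(E) tidal flat — cross-bedding NO; salt casts NO; ripple marks yes; graded bedding NO; organic content low NO
(F) volcanic ash fall — accounts for every observation (cross-bedding via graded bedding → cross-bedding)
(F) alone accounts for all the evidence.

F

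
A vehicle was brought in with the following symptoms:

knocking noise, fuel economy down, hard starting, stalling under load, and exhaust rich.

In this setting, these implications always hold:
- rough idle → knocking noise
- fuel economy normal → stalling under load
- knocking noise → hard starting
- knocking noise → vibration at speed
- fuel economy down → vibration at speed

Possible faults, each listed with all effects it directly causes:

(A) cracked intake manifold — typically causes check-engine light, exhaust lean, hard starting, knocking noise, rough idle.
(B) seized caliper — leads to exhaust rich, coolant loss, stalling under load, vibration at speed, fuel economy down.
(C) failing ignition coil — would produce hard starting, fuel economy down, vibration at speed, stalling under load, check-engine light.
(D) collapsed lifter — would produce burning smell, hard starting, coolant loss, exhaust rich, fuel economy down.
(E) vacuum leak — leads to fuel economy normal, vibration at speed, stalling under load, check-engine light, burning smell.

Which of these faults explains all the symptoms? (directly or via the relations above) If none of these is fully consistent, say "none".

Testing each hypothesis:
(A) cracked intake manifold — fails on fuel economy down, stalling under load, exhaust rich (predicts exhaust lean, not exhaust rich)
(B) seized caliper — knocking noise -; fuel economy down +; hard starting -; stalling under load +; exhaust rich +
(C) failing ignition coil — knocking noise -; fuel economy down +; hard starting +; stalling under load +; exhaust rich -
(D) collapsed lifter — does not account for knocking noise, stalling under load
(E) vacuum leak — knocking noise -; fuel economy down -; hard starting -; stalling under load +; exhaust rich -
No candidate is consistent with all observations.

none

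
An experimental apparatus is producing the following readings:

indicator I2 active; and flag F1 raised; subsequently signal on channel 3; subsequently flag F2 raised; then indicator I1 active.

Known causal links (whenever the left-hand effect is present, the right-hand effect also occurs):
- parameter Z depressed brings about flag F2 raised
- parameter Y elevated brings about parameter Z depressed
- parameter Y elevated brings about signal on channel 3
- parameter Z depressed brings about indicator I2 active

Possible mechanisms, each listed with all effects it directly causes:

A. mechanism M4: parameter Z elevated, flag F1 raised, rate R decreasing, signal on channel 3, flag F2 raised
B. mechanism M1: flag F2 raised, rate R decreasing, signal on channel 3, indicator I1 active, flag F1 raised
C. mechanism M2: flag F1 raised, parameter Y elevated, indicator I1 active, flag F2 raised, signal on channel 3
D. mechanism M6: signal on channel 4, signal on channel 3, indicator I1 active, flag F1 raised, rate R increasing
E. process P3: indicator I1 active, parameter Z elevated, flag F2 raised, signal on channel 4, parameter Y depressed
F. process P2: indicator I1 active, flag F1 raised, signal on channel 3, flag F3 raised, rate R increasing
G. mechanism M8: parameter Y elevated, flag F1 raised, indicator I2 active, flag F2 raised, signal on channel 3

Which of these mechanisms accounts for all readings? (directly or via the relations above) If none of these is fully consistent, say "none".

For each candidate, compare predicted effects to what was observed:
(A) mechanism M4 — does not account for indicator I2 active, indicator I1 active
(B) mechanism M1 — does not account for indicator I2 active
(C) mechanism M2 — accounts for every observation (indicator I2 active by parameter Y elevated → parameter Z depressed → indicator I2 active)
(D) mechanism M6 — indicator I2 active NO; flag F1 raised yes; signal on channel 3 yes; flag F2 raised NO; indicator I1 active yes
(E) process P3 — does not account for indicator I2 active, flag F1 raised, signal on channel 3
(F) process P2 — does not account for indicator I2 active, flag F2 raised
(G) mechanism M8 — indicator I2 active yes; flag F1 raised yes; signal on channel 3 yes; flag F2 raised yes; indicator I1 active NO
(C) is the only candidate with no mismatches.

C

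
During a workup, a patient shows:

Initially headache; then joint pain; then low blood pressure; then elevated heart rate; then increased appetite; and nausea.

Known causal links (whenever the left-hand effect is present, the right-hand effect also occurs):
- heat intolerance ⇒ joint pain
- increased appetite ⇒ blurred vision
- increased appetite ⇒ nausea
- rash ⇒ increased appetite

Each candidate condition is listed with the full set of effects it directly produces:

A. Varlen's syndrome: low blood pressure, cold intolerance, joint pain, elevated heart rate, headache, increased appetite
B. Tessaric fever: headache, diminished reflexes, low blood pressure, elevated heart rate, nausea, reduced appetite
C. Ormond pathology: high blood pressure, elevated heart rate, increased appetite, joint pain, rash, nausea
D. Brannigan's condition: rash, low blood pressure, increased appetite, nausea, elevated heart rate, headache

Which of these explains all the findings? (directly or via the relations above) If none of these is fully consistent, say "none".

Testing each hypothesis:
(A) Varlen's syndrome — headache match; joint pain match; low blood pressure match; elevated heart rate match; increased appetite match; nausea match (via increased appetite → nausea)
(B) Tessaric fever — headache match; joint pain miss; low blood pressure match; elevated heart rate match; increased appetite miss; nausea match
(C) Ormond pathology — headache miss; joint pain match; low blood pressure miss; elevated heart rate match; increased appetite match; nausea match
(D) Brannigan's condition — does not account for joint pain
Only (A) is consistent with every observation.

A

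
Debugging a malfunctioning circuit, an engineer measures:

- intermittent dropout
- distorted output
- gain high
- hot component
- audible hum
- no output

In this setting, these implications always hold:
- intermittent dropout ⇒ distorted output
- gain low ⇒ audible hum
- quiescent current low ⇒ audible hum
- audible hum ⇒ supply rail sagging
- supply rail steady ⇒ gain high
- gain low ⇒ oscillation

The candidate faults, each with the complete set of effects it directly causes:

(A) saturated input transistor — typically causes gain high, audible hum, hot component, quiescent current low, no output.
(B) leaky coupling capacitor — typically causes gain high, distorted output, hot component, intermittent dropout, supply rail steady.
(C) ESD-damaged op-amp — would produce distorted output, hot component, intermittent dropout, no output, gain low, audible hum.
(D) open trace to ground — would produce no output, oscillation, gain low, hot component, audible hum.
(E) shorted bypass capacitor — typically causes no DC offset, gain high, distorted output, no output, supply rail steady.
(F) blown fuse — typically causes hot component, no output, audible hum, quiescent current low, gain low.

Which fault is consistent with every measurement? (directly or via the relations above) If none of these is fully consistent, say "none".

Checking each candidate against the observations:
(A) saturated input transistor — does not account for intermittent dropout, distorted output
(B) leaky coupling capacitor — intermittent dropout yes; distorted output yes; gain high yes; hot component yes; audible hum NO; no output NO
(C) ESD-damaged op-amp — fails on gain high (predicts gain low, not gain high)
(D) open trace to ground — fails on intermittent dropout, distorted output, gain high (predicts gain low, not gain high)
(E) shorted bypass capacitor — intermittent dropout NO; distorted output yes; gain high yes; hot component NO; audible hum NO; no output yes
(F) blown fuse — intermittent dropout NO; distorted output NO; gain high NO; hot component yes; audible hum yes; no output yes
Every candidate fails on at least one observation.

none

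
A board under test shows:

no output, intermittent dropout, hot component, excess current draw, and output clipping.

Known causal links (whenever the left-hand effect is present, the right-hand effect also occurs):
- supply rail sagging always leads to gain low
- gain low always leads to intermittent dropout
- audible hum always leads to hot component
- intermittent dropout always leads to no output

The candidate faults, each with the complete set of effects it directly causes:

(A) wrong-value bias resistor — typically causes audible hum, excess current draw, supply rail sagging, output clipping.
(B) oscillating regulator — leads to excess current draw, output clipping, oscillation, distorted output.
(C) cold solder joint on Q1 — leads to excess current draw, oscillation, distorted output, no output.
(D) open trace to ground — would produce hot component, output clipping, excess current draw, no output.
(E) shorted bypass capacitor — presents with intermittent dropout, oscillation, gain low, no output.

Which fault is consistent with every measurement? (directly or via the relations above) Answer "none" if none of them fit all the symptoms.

A

Per-candidate check:
(A) wrong-value bias resistor — no output match (via supply rail sagging → gain low → intermittent dropout → no output); intermittent dropout match (via supply rail sagging → gain low → intermittent dropout); hot component match (via audible hum → hot component); excess current draw match; output clipping match
(B) oscillating regulator — does not account for no output, intermittent dropout, hot component
(C) cold solder joint on Q1 — no output match; intermittent dropout miss; hot component miss; excess current draw match; output clipping miss
(D) open trace to ground — no output match; intermittent dropout miss; hot component match; excess current draw match; output clipping match
(E) shorted bypass capacitor — no output match; intermittent dropout match; hot component miss; excess current draw miss; output clipping miss
(A) is the only candidate with no mismatches.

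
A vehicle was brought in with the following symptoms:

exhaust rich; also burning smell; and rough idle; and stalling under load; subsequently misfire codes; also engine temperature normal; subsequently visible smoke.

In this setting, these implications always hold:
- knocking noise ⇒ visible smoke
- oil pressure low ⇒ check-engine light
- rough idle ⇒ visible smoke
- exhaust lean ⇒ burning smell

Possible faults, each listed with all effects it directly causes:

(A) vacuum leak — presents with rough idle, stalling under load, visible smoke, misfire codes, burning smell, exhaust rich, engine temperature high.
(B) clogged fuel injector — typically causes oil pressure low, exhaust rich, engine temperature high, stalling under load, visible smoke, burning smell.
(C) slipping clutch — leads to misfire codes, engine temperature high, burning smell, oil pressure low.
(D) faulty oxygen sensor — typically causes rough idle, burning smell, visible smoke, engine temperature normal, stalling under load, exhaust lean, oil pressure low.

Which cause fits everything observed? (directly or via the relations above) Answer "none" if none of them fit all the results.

none

Per-candidate check:
(A) vacuum leak — exhaust rich +; burning smell +; rough idle +; stalling under load +; misfire codes +; engine temperature normal -; visible smoke +
(B) clogged fuel injector — fails on rough idle, misfire codes, engine temperature normal (predicts engine temperature high, not engine temperature normal)
(C) slipping clutch — exhaust rich -; burning smell +; rough idle -; stalling under load -; misfire codes +; engine temperature normal -; visible smoke -
(D) faulty oxygen sensor — fails on exhaust rich, misfire codes (predicts exhaust lean, not exhaust rich)
None of the listed candidates fits everything.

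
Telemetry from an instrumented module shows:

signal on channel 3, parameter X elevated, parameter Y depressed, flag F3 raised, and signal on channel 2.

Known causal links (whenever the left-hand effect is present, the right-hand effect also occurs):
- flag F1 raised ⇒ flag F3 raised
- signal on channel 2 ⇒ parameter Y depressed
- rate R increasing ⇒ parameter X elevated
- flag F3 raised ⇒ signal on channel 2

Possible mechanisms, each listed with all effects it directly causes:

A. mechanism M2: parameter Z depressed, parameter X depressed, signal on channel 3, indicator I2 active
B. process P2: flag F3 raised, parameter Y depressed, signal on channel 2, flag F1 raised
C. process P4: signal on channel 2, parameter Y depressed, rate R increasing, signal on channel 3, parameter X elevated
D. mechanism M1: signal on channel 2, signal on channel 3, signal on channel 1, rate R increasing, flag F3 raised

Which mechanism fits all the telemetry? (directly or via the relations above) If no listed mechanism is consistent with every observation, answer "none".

D

Per-candidate check:
(A) mechanism M2 — signal on channel 3 yes; parameter X elevated NO; parameter Y depressed NO; flag F3 raised NO; signal on channel 2 NO
(B) process P2 — signal on channel 3 NO; parameter X elevated NO; parameter Y depressed yes; flag F3 raised yes; signal on channel 2 yes
(C) process P4 — signal on channel 3 yes; parameter X elevated yes; parameter Y depressed yes; flag F3 raised NO; signal on channel 2 yes
(D) mechanism M1 — signal on channel 3 yes; parameter X elevated yes (through rate R increasing → parameter X elevated); parameter Y depressed yes (through signal on channel 2 → parameter Y depressed); flag F3 raised yes; signal on channel 2 yes
(D) alone accounts for all the evidence.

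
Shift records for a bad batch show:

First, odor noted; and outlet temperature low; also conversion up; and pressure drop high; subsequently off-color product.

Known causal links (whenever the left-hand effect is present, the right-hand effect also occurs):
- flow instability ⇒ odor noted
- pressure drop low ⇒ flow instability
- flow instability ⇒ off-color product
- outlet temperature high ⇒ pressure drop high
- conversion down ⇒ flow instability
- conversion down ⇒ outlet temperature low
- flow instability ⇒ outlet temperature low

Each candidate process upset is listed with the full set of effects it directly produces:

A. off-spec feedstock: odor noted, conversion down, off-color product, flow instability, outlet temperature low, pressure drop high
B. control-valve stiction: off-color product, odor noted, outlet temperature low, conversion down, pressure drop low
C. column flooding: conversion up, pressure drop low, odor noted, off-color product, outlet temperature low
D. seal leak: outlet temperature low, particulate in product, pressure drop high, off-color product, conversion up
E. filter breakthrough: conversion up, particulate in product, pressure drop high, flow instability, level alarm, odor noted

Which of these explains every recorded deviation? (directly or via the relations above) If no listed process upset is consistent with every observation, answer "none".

Testing each hypothesis:
(A) off-spec feedstock — odor noted yes; outlet temperature low yes; conversion up NO; pressure drop high yes; off-color product yes
(B) control-valve stiction — fails on conversion up, pressure drop high (predicts conversion down, not conversion up; predicts pressure drop low, not pressure drop high)
(C) column flooding — odor noted yes; outlet temperature low yes; conversion up yes; pressure drop high NO; off-color product yes
(D) seal leak — odor noted NO; outlet temperature low yes; conversion up yes; pressure drop high yes; off-color product yes
(E) filter breakthrough — odor noted yes; outlet temperature low yes (by flow instability → outlet temperature low); conversion up yes; pressure drop high yes; off-color product yes (by flow instability → off-color product)
(E) alone accounts for all the evidence.

E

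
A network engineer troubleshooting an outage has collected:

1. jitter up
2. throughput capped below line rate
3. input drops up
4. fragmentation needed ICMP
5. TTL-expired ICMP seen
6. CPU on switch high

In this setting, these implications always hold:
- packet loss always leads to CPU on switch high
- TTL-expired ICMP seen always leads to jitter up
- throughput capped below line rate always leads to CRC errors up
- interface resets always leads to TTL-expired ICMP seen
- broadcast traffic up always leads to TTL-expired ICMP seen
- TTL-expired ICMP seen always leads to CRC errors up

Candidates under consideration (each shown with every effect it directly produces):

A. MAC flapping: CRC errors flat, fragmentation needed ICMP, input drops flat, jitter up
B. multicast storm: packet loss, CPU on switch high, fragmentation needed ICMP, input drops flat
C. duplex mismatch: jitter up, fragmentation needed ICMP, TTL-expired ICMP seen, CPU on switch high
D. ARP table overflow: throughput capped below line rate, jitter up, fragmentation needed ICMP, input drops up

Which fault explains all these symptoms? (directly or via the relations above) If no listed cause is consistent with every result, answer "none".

Testing each hypothesis:
(A) MAC flapping — jitter up +; throughput capped below line rate -; input drops up -; fragmentation needed ICMP +; TTL-expired ICMP seen -; CPU on switch high -
(B) multicast storm — jitter up -; throughput capped below line rate -; input drops up -; fragmentation needed ICMP +; TTL-expired ICMP seen -; CPU on switch high +
(C) duplex mismatch — jitter up +; throughput capped below line rate -; input drops up -; fragmentation needed ICMP +; TTL-expired ICMP seen +; CPU on switch high +
(D) ARP table overflow — jitter up +; throughput capped below line rate +; input drops up +; fragmentation needed ICMP +; TTL-expired ICMP seen -; CPU on switch high -
No candidate is consistent with all observations.

none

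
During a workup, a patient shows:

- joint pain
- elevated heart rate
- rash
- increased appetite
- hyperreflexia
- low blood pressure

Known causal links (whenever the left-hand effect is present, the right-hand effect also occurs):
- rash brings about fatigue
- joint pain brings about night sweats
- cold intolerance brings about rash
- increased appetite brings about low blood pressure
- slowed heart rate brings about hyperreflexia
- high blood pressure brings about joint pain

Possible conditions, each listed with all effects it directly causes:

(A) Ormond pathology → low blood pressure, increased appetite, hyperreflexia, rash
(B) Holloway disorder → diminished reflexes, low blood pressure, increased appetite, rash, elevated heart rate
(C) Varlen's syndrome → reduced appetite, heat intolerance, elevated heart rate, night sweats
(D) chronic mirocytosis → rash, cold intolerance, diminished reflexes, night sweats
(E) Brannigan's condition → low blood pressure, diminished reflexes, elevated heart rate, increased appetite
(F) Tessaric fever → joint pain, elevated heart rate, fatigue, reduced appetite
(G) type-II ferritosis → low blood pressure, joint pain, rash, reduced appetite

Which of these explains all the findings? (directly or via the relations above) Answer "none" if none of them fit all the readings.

none

For each candidate, compare predicted effects to what was observed:
(A) Ormond pathology — does not account for joint pain, elevated heart rate
(B) Holloway disorder — fails on joint pain, hyperreflexia (predicts diminished reflexes, not hyperreflexia)
(C) Varlen's syndrome — joint pain ✗; elevated heart rate ✓; rash ✗; increased appetite ✗; hyperreflexia ✗; low blood pressure ✗
(D) chronic mirocytosis — fails on joint pain, elevated heart rate, increased appetite, hyperreflexia, low blood pressure (predicts diminished reflexes, not hyperreflexia)
(E) Brannigan's condition — fails on joint pain, rash, hyperreflexia (predicts diminished reflexes, not hyperreflexia)
(F) Tessaric fever — fails on rash, increased appetite, hyperreflexia, low blood pressure (predicts reduced appetite, not increased appetite)
(G) type-II ferritosis — joint pain ✓; elevated heart rate ✗; rash ✓; increased appetite ✗; hyperreflexia ✗; low blood pressure ✓
Every candidate fails on at least one observation.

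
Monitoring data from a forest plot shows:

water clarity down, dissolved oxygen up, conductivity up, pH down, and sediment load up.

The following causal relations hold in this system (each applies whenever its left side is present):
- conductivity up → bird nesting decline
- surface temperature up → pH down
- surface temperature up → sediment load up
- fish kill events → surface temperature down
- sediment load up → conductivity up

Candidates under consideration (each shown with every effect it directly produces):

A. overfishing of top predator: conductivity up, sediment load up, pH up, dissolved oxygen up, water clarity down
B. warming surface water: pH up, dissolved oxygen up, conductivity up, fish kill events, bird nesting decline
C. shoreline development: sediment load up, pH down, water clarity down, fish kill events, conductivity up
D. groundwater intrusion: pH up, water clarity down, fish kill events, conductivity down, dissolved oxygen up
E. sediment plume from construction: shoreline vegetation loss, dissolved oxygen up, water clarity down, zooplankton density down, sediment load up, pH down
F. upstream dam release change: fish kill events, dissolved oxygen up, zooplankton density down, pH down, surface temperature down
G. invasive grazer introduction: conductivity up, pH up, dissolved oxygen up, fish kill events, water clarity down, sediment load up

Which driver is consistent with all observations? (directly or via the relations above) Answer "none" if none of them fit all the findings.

E

For each candidate, compare predicted effects to what was observed:
(A) overfishing of top predator — fails on pH down (predicts pH up, not pH down)
(B) warming surface water — fails on water clarity down, pH down, sediment load up (predicts pH up, not pH down)
(C) shoreline development — water clarity down yes; dissolved oxygen up NO; conductivity up yes; pH down yes; sediment load up yes
(D) groundwater intrusion — water clarity down yes; dissolved oxygen up yes; conductivity up NO; pH down NO; sediment load up NO
(E) sediment plume from construction — water clarity down yes; dissolved oxygen up yes; conductivity up yes (by sediment load up → conductivity up); pH down yes; sediment load up yes
(F) upstream dam release change — does not account for water clarity down, conductivity up, sediment load up
(G) invasive grazer introduction — fails on pH down (predicts pH up, not pH down)
(E) is the only candidate with no mismatches.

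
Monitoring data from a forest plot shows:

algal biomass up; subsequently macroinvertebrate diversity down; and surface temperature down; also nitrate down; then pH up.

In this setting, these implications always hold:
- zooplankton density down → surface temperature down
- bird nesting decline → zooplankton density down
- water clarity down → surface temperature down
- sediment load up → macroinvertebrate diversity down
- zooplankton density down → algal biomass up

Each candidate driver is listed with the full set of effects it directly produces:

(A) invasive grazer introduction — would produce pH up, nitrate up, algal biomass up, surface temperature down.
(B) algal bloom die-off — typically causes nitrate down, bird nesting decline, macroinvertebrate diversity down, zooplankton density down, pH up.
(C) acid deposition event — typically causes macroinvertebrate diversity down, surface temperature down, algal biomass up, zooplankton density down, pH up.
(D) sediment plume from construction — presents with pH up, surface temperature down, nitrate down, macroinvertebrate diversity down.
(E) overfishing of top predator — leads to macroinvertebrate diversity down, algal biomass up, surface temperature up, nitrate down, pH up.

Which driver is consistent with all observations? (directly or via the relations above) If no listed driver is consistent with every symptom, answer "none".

B

Per-candidate check:
(A) invasive grazer introduction — algal biomass up +; macroinvertebrate diversity down -; surface temperature down +; nitrate down -; pH up +
(B) algal bloom die-off — algal biomass up + (via zooplankton density down → algal biomass up); macroinvertebrate diversity down +; surface temperature down + (via zooplankton density down → surface temperature down); nitrate down +; pH up +
(C) acid deposition event — algal biomass up +; macroinvertebrate diversity down +; surface temperature down +; nitrate down -; pH up +
(D) sediment plume from construction — algal biomass up -; macroinvertebrate diversity down +; surface temperature down +; nitrate down +; pH up +
(E) overfishing of top predator — fails on surface temperature down (predicts surface temperature up, not surface temperature down)
(B) is the only candidate with no mismatches.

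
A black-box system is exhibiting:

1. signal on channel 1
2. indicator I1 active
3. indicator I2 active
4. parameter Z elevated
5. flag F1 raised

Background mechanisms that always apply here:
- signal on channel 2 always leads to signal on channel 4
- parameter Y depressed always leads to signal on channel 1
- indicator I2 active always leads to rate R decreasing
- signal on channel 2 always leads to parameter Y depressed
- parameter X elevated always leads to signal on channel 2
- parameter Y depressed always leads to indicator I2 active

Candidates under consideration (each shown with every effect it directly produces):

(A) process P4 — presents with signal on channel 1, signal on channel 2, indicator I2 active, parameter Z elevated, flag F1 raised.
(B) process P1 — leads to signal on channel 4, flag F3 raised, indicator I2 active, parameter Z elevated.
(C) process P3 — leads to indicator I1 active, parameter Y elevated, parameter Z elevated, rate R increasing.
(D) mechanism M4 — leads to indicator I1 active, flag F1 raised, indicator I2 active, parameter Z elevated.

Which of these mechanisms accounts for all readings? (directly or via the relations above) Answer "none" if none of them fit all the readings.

Checking each candidate against the observations:
(A) process P4 — signal on channel 1 match; indicator I1 active miss; indicator I2 active match; parameter Z elevated match; flag F1 raised match
(B) process P1 — does not account for signal on channel 1, indicator I1 active, flag F1 raised
(C) process P3 — signal on channel 1 miss; indicator I1 active match; indicator I2 active miss; parameter Z elevated match; flag F1 raised miss
(D) mechanism M4 — does not account for signal on channel 1
No candidate is consistent with all observations.

none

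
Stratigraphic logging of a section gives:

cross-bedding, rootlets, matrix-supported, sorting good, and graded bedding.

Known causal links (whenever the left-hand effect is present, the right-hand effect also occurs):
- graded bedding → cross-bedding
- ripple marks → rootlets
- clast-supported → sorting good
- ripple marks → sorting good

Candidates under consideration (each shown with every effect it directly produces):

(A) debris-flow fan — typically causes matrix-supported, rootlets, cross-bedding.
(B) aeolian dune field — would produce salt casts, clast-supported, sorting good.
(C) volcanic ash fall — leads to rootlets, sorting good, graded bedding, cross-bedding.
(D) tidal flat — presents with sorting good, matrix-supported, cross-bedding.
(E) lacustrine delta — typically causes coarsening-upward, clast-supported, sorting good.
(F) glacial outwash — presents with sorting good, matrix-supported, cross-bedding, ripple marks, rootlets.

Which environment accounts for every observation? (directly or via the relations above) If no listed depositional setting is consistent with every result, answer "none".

Checking each candidate against the observations:
(A) debris-flow fan — cross-bedding yes; rootlets yes; matrix-supported yes; sorting good NO; graded bedding NO
(B) aeolian dune field — fails on cross-bedding, rootlets, matrix-supported, graded bedding (predicts clast-supported, not matrix-supported)
(C) volcanic ash fall — cross-bedding yes; rootlets yes; matrix-supported NO; sorting good yes; graded bedding yes
(D) tidal flat — cross-bedding yes; rootlets NO; matrix-supported yes; sorting good yes; graded bedding NO
(E) lacustrine delta — fails on cross-bedding, rootlets, matrix-supported, graded bedding (predicts clast-supported, not matrix-supported)
(F) glacial outwash — cross-bedding yes; rootlets yes; matrix-supported yes; sorting good yes; graded bedding NO
No candidate is consistent with all observations.

none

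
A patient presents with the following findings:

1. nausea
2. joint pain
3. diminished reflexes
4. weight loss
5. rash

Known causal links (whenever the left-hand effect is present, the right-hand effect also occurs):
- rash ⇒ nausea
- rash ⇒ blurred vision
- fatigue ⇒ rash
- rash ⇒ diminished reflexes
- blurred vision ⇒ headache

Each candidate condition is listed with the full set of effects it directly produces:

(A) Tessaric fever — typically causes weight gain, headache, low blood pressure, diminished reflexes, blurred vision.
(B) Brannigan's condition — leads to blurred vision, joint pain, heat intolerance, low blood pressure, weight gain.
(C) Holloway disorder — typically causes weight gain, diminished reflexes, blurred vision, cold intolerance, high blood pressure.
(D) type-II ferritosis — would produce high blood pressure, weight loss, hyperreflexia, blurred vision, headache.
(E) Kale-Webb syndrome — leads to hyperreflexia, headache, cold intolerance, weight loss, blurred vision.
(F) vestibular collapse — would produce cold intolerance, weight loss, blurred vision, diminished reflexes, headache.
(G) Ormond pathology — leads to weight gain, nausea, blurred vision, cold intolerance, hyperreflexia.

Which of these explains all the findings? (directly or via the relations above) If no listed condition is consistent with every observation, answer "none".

none

Testing each hypothesis:
(A) Tessaric fever — nausea miss; joint pain miss; diminished reflexes match; weight loss miss; rash miss
(B) Brannigan's condition — nausea miss; joint pain match; diminished reflexes miss; weight loss miss; rash miss
(C) Holloway disorder — fails on nausea, joint pain, weight loss, rash (predicts weight gain, not weight loss)
(D) type-II ferritosis — fails on nausea, joint pain, diminished reflexes, rash (predicts hyperreflexia, not diminished reflexes)
(E) Kale-Webb syndrome — fails on nausea, joint pain, diminished reflexes, rash (predicts hyperreflexia, not diminished reflexes)
(F) vestibular collapse — nausea miss; joint pain miss; diminished reflexes match; weight loss match; rash miss
(G) Ormond pathology — nausea match; joint pain miss; diminished reflexes miss; weight loss miss; rash miss
None of the listed candidates fits everything.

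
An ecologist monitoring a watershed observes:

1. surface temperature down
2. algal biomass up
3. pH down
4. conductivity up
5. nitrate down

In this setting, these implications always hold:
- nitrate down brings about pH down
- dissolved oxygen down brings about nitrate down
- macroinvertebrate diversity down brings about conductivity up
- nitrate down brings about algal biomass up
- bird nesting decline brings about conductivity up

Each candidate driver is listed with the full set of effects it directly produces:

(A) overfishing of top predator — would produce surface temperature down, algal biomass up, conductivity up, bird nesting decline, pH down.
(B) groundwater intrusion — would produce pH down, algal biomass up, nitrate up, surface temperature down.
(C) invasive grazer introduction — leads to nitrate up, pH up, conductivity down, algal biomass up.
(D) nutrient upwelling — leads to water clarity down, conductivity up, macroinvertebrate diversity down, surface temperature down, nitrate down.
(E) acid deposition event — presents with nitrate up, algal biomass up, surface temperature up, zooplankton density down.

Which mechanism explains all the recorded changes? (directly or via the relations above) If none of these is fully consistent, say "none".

D

Per-candidate check:
(A) overfishing of top predator — does not account for nitrate down
(B) groundwater intrusion — fails on conductivity up, nitrate down (predicts nitrate up, not nitrate down)
(C) invasive grazer introduction — fails on surface temperature down, pH down, conductivity up, nitrate down (predicts pH up, not pH down; predicts conductivity down, not conductivity up; predicts nitrate up, not nitrate down)
(D) nutrient upwelling — accounts for every observation (algal biomass up via nitrate down → algal biomass up)
(E) acid deposition event — surface temperature down miss; algal biomass up match; pH down miss; conductivity up miss; nitrate down miss
(D) alone accounts for all the evidence.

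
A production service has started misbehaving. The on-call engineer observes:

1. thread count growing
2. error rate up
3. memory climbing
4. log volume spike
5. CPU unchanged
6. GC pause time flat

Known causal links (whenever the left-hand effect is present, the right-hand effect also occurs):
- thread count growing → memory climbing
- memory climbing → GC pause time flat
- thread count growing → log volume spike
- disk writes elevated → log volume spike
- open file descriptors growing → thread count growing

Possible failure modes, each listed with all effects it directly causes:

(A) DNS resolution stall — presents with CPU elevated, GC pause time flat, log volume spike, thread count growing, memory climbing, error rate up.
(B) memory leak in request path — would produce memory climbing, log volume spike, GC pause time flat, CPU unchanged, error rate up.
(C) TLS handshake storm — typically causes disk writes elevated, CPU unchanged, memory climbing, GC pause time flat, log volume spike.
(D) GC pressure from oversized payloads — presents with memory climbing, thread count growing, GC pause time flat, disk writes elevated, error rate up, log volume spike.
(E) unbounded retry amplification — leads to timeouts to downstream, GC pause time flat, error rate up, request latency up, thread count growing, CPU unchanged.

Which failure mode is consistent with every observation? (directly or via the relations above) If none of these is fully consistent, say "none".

For each candidate, compare predicted effects to what was observed:
(A) DNS resolution stall — fails on CPU unchanged (predicts CPU elevated, not CPU unchanged)
(B) memory leak in request path — does not account for thread count growing
(C) TLS handshake storm — does not account for thread count growing, error rate up
(D) GC pressure from oversized payloads — thread count growing ✓; error rate up ✓; memory climbing ✓; log volume spike ✓; CPU unchanged ✗; GC pause time flat ✓
(E) unbounded retry amplification — thread count growing ✓; error rate up ✓; memory climbing ✓ (by thread count growing → memory climbing); log volume spike ✓ (by thread count growing → log volume spike); CPU unchanged ✓; GC pause time flat ✓
(E) alone accounts for all the evidence.

E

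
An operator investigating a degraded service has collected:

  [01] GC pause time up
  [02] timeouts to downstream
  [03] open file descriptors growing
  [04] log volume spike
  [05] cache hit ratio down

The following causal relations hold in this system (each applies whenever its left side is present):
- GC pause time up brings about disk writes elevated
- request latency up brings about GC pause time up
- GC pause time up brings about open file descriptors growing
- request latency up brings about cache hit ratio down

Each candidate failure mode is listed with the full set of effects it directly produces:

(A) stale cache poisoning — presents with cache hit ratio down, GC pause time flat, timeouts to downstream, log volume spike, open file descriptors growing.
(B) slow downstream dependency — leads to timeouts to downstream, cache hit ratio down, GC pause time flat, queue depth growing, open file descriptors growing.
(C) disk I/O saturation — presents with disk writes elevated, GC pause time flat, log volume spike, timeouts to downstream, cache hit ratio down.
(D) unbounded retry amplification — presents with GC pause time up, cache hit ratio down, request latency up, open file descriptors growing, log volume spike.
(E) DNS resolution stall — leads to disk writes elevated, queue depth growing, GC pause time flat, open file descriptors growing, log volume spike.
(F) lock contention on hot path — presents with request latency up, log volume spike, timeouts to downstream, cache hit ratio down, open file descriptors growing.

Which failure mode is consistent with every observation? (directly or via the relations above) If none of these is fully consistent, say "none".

F

For each candidate, compare predicted effects to what was observed:
(A) stale cache poisoning — GC pause time up miss; timeouts to downstream match; open file descriptors growing match; log volume spike match; cache hit ratio down match
(B) slow downstream dependency — fails on GC pause time up, log volume spike (predicts GC pause time flat, not GC pause time up)
(C) disk I/O saturation — GC pause time up miss; timeouts to downstream match; open file descriptors growing miss; log volume spike match; cache hit ratio down match
(D) unbounded retry amplification — does not account for timeouts to downstream
(E) DNS resolution stall — GC pause time up miss; timeouts to downstream miss; open file descriptors growing match; log volume spike match; cache hit ratio down miss
(F) lock contention on hot path — accounts for every observation (GC pause time up through request latency up → GC pause time up)
Only (F) is consistent with every observation.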